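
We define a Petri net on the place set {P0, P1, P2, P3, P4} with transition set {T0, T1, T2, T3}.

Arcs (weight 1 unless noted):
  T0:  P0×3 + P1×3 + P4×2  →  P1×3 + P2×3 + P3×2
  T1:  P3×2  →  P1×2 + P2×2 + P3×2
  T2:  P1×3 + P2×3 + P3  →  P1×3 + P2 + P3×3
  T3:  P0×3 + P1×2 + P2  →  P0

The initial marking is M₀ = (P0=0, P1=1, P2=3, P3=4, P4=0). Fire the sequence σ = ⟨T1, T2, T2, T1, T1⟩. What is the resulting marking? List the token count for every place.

step 1: fire T1:  (P0=0, P1=1, P2=3, P3=4, P4=0) → (P0=0, P1=3, P2=5, P3=4, P4=0)
step 2: fire T2:  (P0=0, P1=3, P2=5, P3=4, P4=0) → (P0=0, P1=3, P2=3, P3=6, P4=0)
step 3: fire T2:  (P0=0, P1=3, P2=3, P3=6, P4=0) → (P0=0, P1=3, P2=1, P3=8, P4=0)
step 4: fire T1:  (P0=0, P1=3, P2=1, P3=8, P4=0) → (P0=0, P1=5, P2=3, P3=8, P4=0)
step 5: fire T1:  (P0=0, P1=5, P2=3, P3=8, P4=0) → (P0=0, P1=7, P2=5, P3=8, P4=0)

(P0=0, P1=7, P2=5, P3=8, P4=0)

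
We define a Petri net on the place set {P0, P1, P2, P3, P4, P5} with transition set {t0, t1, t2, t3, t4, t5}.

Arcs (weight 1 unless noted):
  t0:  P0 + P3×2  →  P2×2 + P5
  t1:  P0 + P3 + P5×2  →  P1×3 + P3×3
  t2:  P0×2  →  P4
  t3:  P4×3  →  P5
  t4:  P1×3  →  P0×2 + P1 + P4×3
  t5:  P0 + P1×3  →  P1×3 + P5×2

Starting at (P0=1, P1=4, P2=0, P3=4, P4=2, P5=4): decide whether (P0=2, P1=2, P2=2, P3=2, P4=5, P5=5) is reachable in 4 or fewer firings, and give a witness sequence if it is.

step 1: fire t0:  (P0=1, P1=4, P2=0, P3=4, P4=2, P5=4) → (P0=0, P1=4, P2=2, P3=2, P4=2, P5=5)
step 2: fire t4:  (P0=0, P1=4, P2=2, P3=2, P4=2, P5=5) → (P0=2, P1=2, P2=2, P3=2, P4=5, P5=5)

YES — reachable via ⟨t0, t4⟩ (2 firings)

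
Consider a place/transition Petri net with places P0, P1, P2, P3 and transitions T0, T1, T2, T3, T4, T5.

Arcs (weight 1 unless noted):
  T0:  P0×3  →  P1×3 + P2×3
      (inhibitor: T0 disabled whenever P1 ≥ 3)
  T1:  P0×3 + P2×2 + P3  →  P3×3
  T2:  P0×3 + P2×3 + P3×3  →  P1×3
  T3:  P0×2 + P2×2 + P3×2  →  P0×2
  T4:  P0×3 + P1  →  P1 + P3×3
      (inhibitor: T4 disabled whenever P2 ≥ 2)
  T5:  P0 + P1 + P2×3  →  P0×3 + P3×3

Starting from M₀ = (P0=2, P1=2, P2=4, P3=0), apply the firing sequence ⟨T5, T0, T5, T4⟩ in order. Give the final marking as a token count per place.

(P0=0, P1=3, P2=1, P3=9)

step 1: fire T5:  (P0=2, P1=2, P2=4, P3=0) → (P0=4, P1=1, P2=1, P3=3)
step 2: fire T0:  (P0=4, P1=1, P2=1, P3=3) → (P0=1, P1=4, P2=4, P3=3)
step 3: fire T5:  (P0=1, P1=4, P2=4, P3=3) → (P0=3, P1=3, P2=1, P3=6)
step 4: fire T4:  (P0=3, P1=3, P2=1, P3=6) → (P0=0, P1=3, P2=1, P3=9)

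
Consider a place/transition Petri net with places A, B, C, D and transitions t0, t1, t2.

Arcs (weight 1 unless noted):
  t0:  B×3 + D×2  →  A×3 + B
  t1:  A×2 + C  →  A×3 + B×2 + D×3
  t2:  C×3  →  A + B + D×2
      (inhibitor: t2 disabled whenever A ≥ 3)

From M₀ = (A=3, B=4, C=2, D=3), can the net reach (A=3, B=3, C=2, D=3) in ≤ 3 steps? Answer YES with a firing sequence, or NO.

depth 0: 1 marking
depth 1: 3 markings reached so far
depth 2: 5 markings reached so far
depth 3: 7 markings reached so far
target is not among the 7 markings reachable within 3 steps

NO — not reachable within 3 firings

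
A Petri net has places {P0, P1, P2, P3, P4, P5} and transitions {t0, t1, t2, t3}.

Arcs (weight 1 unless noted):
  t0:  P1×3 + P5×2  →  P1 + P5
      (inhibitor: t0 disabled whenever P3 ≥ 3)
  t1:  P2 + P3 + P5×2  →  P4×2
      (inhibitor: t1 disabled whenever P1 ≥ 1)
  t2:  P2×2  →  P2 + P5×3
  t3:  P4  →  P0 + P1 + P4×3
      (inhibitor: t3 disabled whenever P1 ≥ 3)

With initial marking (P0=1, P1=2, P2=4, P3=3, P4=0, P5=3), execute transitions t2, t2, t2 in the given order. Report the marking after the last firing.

(P0=1, P1=2, P2=1, P3=3, P4=0, P5=12)

step 1: fire t2:  (P0=1, P1=2, P2=4, P3=3, P4=0, P5=3) → (P0=1, P1=2, P2=3, P3=3, P4=0, P5=6)
step 2: fire t2:  (P0=1, P1=2, P2=3, P3=3, P4=0, P5=6) → (P0=1, P1=2, P2=2, P3=3, P4=0, P5=9)
step 3: fire t2:  (P0=1, P1=2, P2=2, P3=3, P4=0, P5=9) → (P0=1, P1=2, P2=1, P3=3, P4=0, P5=12)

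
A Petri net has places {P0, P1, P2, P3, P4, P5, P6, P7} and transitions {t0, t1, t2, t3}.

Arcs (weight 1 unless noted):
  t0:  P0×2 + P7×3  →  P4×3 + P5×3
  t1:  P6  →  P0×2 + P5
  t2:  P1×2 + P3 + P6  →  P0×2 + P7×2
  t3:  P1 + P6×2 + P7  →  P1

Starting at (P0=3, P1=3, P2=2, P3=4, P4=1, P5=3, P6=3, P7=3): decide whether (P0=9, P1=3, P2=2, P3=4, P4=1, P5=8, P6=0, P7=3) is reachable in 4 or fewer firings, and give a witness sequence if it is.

NO — not reachable within 4 firings

depth 0: 1 marking
depth 1: 5 markings reached so far
depth 2: 11 markings reached so far
depth 3: 16 markings reached so far
depth 4: 18 markings reached so far
target is not among the 18 markings reachable within 4 steps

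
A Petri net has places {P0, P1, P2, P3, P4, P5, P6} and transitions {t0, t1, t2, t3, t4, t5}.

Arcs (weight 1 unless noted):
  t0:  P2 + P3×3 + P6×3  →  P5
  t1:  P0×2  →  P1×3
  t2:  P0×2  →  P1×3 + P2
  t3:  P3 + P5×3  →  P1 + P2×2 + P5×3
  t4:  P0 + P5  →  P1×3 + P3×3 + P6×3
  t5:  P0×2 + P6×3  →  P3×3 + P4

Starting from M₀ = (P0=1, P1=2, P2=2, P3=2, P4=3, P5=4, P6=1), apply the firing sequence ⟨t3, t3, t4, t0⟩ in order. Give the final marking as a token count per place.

(P0=0, P1=7, P2=5, P3=0, P4=3, P5=4, P6=1)

step 1: fire t3:  (P0=1, P1=2, P2=2, P3=2, P4=3, P5=4, P6=1) → (P0=1, P1=3, P2=4, P3=1, P4=3, P5=4, P6=1)
step 2: fire t3:  (P0=1, P1=3, P2=4, P3=1, P4=3, P5=4, P6=1) → (P0=1, P1=4, P2=6, P3=0, P4=3, P5=4, P6=1)
step 3: fire t4:  (P0=1, P1=4, P2=6, P3=0, P4=3, P5=4, P6=1) → (P0=0, P1=7, P2=6, P3=3, P4=3, P5=3, P6=4)
step 4: fire t0:  (P0=0, P1=7, P2=6, P3=3, P4=3, P5=3, P6=4) → (P0=0, P1=7, P2=5, P3=0, P4=3, P5=4, P6=1)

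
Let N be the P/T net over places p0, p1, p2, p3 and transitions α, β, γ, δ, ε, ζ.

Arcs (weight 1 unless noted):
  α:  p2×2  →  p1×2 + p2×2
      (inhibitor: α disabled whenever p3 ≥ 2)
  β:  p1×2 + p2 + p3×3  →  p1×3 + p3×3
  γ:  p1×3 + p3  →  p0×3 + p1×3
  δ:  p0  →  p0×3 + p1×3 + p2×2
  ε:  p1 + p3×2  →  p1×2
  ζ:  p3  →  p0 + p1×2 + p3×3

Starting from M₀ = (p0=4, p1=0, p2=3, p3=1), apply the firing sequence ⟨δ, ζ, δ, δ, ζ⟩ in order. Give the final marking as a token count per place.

step 1: fire δ:  (p0=4, p1=0, p2=3, p3=1) → (p0=6, p1=3, p2=5, p3=1)
step 2: fire ζ:  (p0=6, p1=3, p2=5, p3=1) → (p0=7, p1=5, p2=5, p3=3)
step 3: fire δ:  (p0=7, p1=5, p2=5, p3=3) → (p0=9, p1=8, p2=7, p3=3)
step 4: fire δ:  (p0=9, p1=8, p2=7, p3=3) → (p0=11, p1=11, p2=9, p3=3)
step 5: fire ζ:  (p0=11, p1=11, p2=9, p3=3) → (p0=12, p1=13, p2=9, p3=5)

(p0=12, p1=13, p2=9, p3=5)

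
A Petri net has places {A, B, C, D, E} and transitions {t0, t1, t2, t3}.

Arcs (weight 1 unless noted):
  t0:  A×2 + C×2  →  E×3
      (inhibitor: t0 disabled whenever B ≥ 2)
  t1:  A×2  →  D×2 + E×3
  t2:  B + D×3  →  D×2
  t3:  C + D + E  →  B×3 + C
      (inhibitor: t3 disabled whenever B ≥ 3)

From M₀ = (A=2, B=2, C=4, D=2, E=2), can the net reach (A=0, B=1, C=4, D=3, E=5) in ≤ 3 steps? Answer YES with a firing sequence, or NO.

YES — reachable via ⟨t1, t2⟩ (2 firings)

step 1: fire t1:  (A=2, B=2, C=4, D=2, E=2) → (A=0, B=2, C=4, D=4, E=5)
step 2: fire t2:  (A=0, B=2, C=4, D=4, E=5) → (A=0, B=1, C=4, D=3, E=5)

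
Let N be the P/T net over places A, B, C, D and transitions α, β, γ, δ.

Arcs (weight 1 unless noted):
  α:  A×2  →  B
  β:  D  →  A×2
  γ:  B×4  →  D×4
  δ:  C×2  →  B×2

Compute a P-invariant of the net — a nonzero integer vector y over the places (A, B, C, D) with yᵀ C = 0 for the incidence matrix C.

y = (A:1, B:2, C:2, D:2)

Incidence matrix C (rows=places, cols=transitions):
        α    β    γ    δ
    A  -2    2    0    0
    B   1    0   -4    2
    C   0    0    0   -2
    D   0   -1    4    0

Candidate y = [1, 2, 2, 2]; check y·C column-wise:
  col α: 1·-2 + 2·1 + 2·0 + 2·0 = 0
  col β: 1·2 + 2·0 + 2·0 + 2·-1 = 0
  col γ: 1·0 + 2·-4 + 2·0 + 2·4 = 0
  col δ: 1·0 + 2·2 + 2·-2 + 2·0 = 0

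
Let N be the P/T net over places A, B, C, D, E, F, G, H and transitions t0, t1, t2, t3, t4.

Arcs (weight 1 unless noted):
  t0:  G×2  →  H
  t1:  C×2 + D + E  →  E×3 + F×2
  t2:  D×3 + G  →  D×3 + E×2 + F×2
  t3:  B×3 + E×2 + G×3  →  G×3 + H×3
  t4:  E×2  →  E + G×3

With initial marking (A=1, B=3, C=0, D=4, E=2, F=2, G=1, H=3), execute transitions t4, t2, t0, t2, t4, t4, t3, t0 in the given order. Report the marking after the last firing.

step 1: fire t4:  (A=1, B=3, C=0, D=4, E=2, F=2, G=1, H=3) → (A=1, B=3, C=0, D=4, E=1, F=2, G=4, H=3)
step 2: fire t2:  (A=1, B=3, C=0, D=4, E=1, F=2, G=4, H=3) → (A=1, B=3, C=0, D=4, E=3, F=4, G=3, H=3)
step 3: fire t0:  (A=1, B=3, C=0, D=4, E=3, F=4, G=3, H=3) → (A=1, B=3, C=0, D=4, E=3, F=4, G=1, H=4)
step 4: fire t2:  (A=1, B=3, C=0, D=4, E=3, F=4, G=1, H=4) → (A=1, B=3, C=0, D=4, E=5, F=6, G=0, H=4)
step 5: fire t4:  (A=1, B=3, C=0, D=4, E=5, F=6, G=0, H=4) → (A=1, B=3, C=0, D=4, E=4, F=6, G=3, H=4)
step 6: fire t4:  (A=1, B=3, C=0, D=4, E=4, F=6, G=3, H=4) → (A=1, B=3, C=0, D=4, E=3, F=6, G=6, H=4)
step 7: fire t3:  (A=1, B=3, C=0, D=4, E=3, F=6, G=6, H=4) → (A=1, B=0, C=0, D=4, E=1, F=6, G=6, H=7)
step 8: fire t0:  (A=1, B=0, C=0, D=4, E=1, F=6, G=6, H=7) → (A=1, B=0, C=0, D=4, E=1, F=6, G=4, H=8)

(A=1, B=0, C=0, D=4, E=1, F=6, G=4, H=8)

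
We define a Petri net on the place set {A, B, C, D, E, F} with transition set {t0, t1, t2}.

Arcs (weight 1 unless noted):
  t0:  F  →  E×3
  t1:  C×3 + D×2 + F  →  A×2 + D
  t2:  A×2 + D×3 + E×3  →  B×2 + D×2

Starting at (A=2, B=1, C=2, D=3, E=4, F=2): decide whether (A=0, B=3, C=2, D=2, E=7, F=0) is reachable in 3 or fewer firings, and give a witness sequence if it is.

YES — reachable via ⟨t0, t0, t2⟩ (3 firings)

step 1: fire t0:  (A=2, B=1, C=2, D=3, E=4, F=2) → (A=2, B=1, C=2, D=3, E=7, F=1)
step 2: fire t0:  (A=2, B=1, C=2, D=3, E=7, F=1) → (A=2, B=1, C=2, D=3, E=10, F=0)
step 3: fire t2:  (A=2, B=1, C=2, D=3, E=10, F=0) → (A=0, B=3, C=2, D=2, E=7, F=0)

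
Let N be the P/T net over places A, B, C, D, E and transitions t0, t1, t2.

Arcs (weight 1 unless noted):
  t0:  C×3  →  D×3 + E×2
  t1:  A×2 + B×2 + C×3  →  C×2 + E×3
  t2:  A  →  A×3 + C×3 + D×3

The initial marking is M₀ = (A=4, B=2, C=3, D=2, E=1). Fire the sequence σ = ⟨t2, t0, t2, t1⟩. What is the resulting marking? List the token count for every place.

step 1: fire t2:  (A=4, B=2, C=3, D=2, E=1) → (A=6, B=2, C=6, D=5, E=1)
step 2: fire t0:  (A=6, B=2, C=6, D=5, E=1) → (A=6, B=2, C=3, D=8, E=3)
step 3: fire t2:  (A=6, B=2, C=3, D=8, E=3) → (A=8, B=2, C=6, D=11, E=3)
step 4: fire t1:  (A=8, B=2, C=6, D=11, E=3) → (A=6, B=0, C=5, D=11, E=6)

(A=6, B=0, C=5, D=11, E=6)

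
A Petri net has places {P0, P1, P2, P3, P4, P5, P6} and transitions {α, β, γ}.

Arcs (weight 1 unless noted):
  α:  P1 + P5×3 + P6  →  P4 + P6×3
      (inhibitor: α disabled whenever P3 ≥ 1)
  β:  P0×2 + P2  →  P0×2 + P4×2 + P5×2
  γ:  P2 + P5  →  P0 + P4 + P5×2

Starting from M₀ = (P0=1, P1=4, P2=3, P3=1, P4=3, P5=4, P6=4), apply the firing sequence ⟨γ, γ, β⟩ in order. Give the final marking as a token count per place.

(P0=3, P1=4, P2=0, P3=1, P4=7, P5=8, P6=4)

step 1: fire γ:  (P0=1, P1=4, P2=3, P3=1, P4=3, P5=4, P6=4) → (P0=2, P1=4, P2=2, P3=1, P4=4, P5=5, P6=4)
step 2: fire γ:  (P0=2, P1=4, P2=2, P3=1, P4=4, P5=5, P6=4) → (P0=3, P1=4, P2=1, P3=1, P4=5, P5=6, P6=4)
step 3: fire β:  (P0=3, P1=4, P2=1, P3=1, P4=5, P5=6, P6=4) → (P0=3, P1=4, P2=0, P3=1, P4=7, P5=8, P6=4)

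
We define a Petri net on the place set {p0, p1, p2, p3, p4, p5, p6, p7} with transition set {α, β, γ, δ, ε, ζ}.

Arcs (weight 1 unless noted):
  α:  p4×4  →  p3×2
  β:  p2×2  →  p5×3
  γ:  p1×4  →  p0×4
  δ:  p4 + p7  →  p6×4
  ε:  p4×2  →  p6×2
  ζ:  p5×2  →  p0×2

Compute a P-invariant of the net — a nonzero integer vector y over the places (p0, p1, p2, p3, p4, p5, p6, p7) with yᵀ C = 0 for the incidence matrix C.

Incidence matrix C (rows=places, cols=transitions):
        α    β    γ    δ    ε    ζ
   p0   0    0    4    0    0    2
   p1   0    0   -4    0    0    0
   p2   0   -2    0    0    0    0
   p3   2    0    0    0    0    0
   p4  -4    0    0   -1   -2    0
   p5   0    3    0    0    0   -2
   p6   0    0    0    4    2    0
   p7   0    0    0   -1    0    0

Candidate y = [2, 2, 3, 0, 0, 2, 0, 0]; check y·C column-wise:
  col α: 2·0 + 2·0 + 3·0 + 0·2 + 0·-4 + 2·0 = 0
  col β: 2·0 + 2·0 + 3·-2 + 2·3 = 0
  col γ: 2·4 + 2·-4 + 3·0 + 2·0 = 0
  col δ: 2·0 + 2·0 + 3·0 + 0·-1 + 2·0 + 0·4 + 0·-1 = 0
  col ε: 2·0 + 2·0 + 3·0 + 0·-2 + 2·0 + 0·2 = 0
  col ζ: 2·2 + 2·0 + 3·0 + 2·-2 = 0

y = (p0:2, p1:2, p2:3, p3:0, p4:0, p5:2, p6:0, p7:0)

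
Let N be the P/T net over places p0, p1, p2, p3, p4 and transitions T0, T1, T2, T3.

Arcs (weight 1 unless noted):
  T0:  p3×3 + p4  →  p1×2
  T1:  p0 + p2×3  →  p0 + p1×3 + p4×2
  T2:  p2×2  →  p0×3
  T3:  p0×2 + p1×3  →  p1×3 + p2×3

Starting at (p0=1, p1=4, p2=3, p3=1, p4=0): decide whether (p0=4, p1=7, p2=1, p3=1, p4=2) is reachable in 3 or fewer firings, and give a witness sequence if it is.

NO — not reachable within 3 firings

depth 0: 1 marking
depth 1: 3 markings reached so far
depth 2: 4 markings reached so far
depth 3: 7 markings reached so far
target is not among the 7 markings reachable within 3 steps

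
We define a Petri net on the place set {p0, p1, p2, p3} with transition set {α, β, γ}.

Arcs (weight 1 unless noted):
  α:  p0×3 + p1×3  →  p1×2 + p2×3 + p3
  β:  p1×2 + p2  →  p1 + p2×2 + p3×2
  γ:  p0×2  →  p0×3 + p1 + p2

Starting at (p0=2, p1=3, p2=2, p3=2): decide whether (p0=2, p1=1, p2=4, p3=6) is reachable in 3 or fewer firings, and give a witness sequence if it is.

step 1: fire β:  (p0=2, p1=3, p2=2, p3=2) → (p0=2, p1=2, p2=3, p3=4)
step 2: fire β:  (p0=2, p1=2, p2=3, p3=4) → (p0=2, p1=1, p2=4, p3=6)

YES — reachable via ⟨β, β⟩ (2 firings)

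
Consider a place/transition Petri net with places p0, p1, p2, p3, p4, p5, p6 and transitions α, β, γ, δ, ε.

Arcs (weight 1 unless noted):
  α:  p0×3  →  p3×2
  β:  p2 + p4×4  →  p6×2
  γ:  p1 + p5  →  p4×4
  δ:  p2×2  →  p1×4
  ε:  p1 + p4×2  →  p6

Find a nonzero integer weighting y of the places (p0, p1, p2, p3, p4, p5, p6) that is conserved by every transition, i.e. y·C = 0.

Incidence matrix C (rows=places, cols=transitions):
        α    β    γ    δ    ε
   p0  -3    0    0    0    0
   p1   0    0   -1    4   -1
   p2   0   -1    0   -2    0
   p3   2    0    0    0    0
   p4   0   -4    4    0   -2
   p5   0    0   -1    0    0
   p6   0    2    0    0    1

Candidate y = [2, 0, 0, 3, 0, 0, 0]; check y·C column-wise:
  col α: 2·-3 + 3·2 = 0
  col β: 2·0 + 0·-1 + 3·0 + 0·-4 + 0·2 = 0
  col γ: 2·0 + 0·-1 + 3·0 + 0·4 + 0·-1 = 0
  col δ: 2·0 + 0·4 + 0·-2 + 3·0 = 0
  col ε: 2·0 + 0·-1 + 3·0 + 0·-2 + 0·1 = 0

y = (p0:2, p1:0, p2:0, p3:3, p4:0, p5:0, p6:0)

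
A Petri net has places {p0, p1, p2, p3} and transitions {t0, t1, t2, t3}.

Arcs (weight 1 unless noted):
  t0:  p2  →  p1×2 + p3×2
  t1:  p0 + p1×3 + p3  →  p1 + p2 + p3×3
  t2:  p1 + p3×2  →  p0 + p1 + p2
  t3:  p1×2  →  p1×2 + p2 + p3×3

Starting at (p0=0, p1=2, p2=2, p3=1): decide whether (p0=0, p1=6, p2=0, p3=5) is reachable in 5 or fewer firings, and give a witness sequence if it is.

step 1: fire t0:  (p0=0, p1=2, p2=2, p3=1) → (p0=0, p1=4, p2=1, p3=3)
step 2: fire t0:  (p0=0, p1=4, p2=1, p3=3) → (p0=0, p1=6, p2=0, p3=5)

YES — reachable via ⟨t0, t0⟩ (2 firings)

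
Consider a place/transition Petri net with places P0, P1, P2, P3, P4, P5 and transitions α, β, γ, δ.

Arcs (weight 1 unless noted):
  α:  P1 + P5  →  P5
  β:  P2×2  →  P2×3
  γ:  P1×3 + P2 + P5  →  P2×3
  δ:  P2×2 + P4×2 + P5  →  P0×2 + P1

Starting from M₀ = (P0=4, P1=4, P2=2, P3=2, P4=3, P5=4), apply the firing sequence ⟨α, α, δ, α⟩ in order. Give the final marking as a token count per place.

step 1: fire α:  (P0=4, P1=4, P2=2, P3=2, P4=3, P5=4) → (P0=4, P1=3, P2=2, P3=2, P4=3, P5=4)
step 2: fire α:  (P0=4, P1=3, P2=2, P3=2, P4=3, P5=4) → (P0=4, P1=2, P2=2, P3=2, P4=3, P5=4)
step 3: fire δ:  (P0=4, P1=2, P2=2, P3=2, P4=3, P5=4) → (P0=6, P1=3, P2=0, P3=2, P4=1, P5=3)
step 4: fire α:  (P0=6, P1=3, P2=0, P3=2, P4=1, P5=3) → (P0=6, P1=2, P2=0, P3=2, P4=1, P5=3)

(P0=6, P1=2, P2=0, P3=2, P4=1, P5=3)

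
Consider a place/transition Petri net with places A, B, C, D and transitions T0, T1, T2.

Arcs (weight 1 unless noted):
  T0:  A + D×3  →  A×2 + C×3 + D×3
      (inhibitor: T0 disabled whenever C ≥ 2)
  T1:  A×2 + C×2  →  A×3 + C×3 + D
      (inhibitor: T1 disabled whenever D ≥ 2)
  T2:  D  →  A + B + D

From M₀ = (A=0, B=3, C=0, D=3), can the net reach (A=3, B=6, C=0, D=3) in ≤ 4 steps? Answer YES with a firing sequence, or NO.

YES — reachable via ⟨T2, T2, T2⟩ (3 firings)

step 1: fire T2:  (A=0, B=3, C=0, D=3) → (A=1, B=4, C=0, D=3)
step 2: fire T2:  (A=1, B=4, C=0, D=3) → (A=2, B=5, C=0, D=3)
step 3: fire T2:  (A=2, B=5, C=0, D=3) → (A=3, B=6, C=0, D=3)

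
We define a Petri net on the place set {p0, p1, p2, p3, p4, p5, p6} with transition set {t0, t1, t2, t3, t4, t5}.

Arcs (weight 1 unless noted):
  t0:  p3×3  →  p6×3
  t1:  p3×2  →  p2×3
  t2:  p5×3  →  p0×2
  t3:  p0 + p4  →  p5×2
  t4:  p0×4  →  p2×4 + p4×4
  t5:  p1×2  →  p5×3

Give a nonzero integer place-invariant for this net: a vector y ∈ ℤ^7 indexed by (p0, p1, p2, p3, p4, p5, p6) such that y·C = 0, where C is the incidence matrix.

y = (p0:3, p1:3, p2:2, p3:3, p4:1, p5:2, p6:3)

Incidence matrix C (rows=places, cols=transitions):
       t0   t1   t2   t3   t4   t5
   p0   0    0    2   -1   -4    0
   p1   0    0    0    0    0   -2
   p2   0    3    0    0    4    0
   p3  -3   -2    0    0    0    0
   p4   0    0    0   -1    4    0
   p5   0    0   -3    2    0    3
   p6   3    0    0    0    0    0

Candidate y = [3, 3, 2, 3, 1, 2, 3]; check y·C column-wise:
  col t0: 3·0 + 3·0 + 2·0 + 3·-3 + 1·0 + 2·0 + 3·3 = 0
  col t1: 3·0 + 3·0 + 2·3 + 3·-2 + 1·0 + 2·0 + 3·0 = 0
  col t2: 3·2 + 3·0 + 2·0 + 3·0 + 1·0 + 2·-3 + 3·0 = 0
  col t3: 3·-1 + 3·0 + 2·0 + 3·0 + 1·-1 + 2·2 + 3·0 = 0
  col t4: 3·-4 + 3·0 + 2·4 + 3·0 + 1·4 + 2·0 + 3·0 = 0
  col t5: 3·0 + 3·-2 + 2·0 + 3·0 + 1·0 + 2·3 + 3·0 = 0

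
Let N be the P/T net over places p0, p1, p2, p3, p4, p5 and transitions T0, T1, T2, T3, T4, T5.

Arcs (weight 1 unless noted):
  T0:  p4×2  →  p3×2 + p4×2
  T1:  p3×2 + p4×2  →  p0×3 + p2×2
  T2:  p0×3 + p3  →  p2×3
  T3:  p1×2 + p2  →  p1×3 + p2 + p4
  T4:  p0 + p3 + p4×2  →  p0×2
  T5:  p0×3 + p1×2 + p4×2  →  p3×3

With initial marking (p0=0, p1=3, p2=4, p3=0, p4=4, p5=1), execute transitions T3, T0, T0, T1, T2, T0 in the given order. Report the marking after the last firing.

step 1: fire T3:  (p0=0, p1=3, p2=4, p3=0, p4=4, p5=1) → (p0=0, p1=4, p2=4, p3=0, p4=5, p5=1)
step 2: fire T0:  (p0=0, p1=4, p2=4, p3=0, p4=5, p5=1) → (p0=0, p1=4, p2=4, p3=2, p4=5, p5=1)
step 3: fire T0:  (p0=0, p1=4, p2=4, p3=2, p4=5, p5=1) → (p0=0, p1=4, p2=4, p3=4, p4=5, p5=1)
step 4: fire T1:  (p0=0, p1=4, p2=4, p3=4, p4=5, p5=1) → (p0=3, p1=4, p2=6, p3=2, p4=3, p5=1)
step 5: fire T2:  (p0=3, p1=4, p2=6, p3=2, p4=3, p5=1) → (p0=0, p1=4, p2=9, p3=1, p4=3, p5=1)
step 6: fire T0:  (p0=0, p1=4, p2=9, p3=1, p4=3, p5=1) → (p0=0, p1=4, p2=9, p3=3, p4=3, p5=1)

(p0=0, p1=4, p2=9, p3=3, p4=3, p5=1)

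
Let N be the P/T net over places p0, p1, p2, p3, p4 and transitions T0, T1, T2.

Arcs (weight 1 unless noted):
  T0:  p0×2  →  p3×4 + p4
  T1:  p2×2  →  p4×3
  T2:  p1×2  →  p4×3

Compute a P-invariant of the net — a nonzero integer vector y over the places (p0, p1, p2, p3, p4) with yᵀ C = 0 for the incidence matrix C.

y = (p0:2, p1:0, p2:0, p3:1, p4:0)

Incidence matrix C (rows=places, cols=transitions):
       T0   T1   T2
   p0  -2    0    0
   p1   0    0   -2
   p2   0   -2    0
   p3   4    0    0
   p4   1    3    3

Candidate y = [2, 0, 0, 1, 0]; check y·C column-wise:
  col T0: 2·-2 + 1·4 + 0·1 = 0
  col T1: 2·0 + 0·-2 + 1·0 + 0·3 = 0
  col T2: 2·0 + 0·-2 + 1·0 + 0·3 = 0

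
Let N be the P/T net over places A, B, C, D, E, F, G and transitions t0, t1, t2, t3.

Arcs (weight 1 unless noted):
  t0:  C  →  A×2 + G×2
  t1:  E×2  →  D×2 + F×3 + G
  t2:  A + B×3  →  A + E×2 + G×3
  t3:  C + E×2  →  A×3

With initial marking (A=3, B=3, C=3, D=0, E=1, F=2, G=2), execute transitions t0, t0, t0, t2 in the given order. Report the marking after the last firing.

step 1: fire t0:  (A=3, B=3, C=3, D=0, E=1, F=2, G=2) → (A=5, B=3, C=2, D=0, E=1, F=2, G=4)
step 2: fire t0:  (A=5, B=3, C=2, D=0, E=1, F=2, G=4) → (A=7, B=3, C=1, D=0, E=1, F=2, G=6)
step 3: fire t0:  (A=7, B=3, C=1, D=0, E=1, F=2, G=6) → (A=9, B=3, C=0, D=0, E=1, F=2, G=8)
step 4: fire t2:  (A=9, B=3, C=0, D=0, E=1, F=2, G=8) → (A=9, B=0, C=0, D=0, E=3, F=2, G=11)

(A=9, B=0, C=0, D=0, E=3, F=2, G=11)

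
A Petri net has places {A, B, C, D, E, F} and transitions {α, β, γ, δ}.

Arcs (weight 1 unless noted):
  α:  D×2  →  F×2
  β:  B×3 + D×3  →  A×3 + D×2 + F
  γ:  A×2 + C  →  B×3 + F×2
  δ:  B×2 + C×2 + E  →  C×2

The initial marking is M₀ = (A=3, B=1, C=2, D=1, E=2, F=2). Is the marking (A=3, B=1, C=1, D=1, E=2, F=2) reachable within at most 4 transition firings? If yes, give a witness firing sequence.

NO — not reachable within 4 firings

depth 0: 1 marking
depth 1: 2 markings reached so far
depth 2: 2 markings reached so far
(frontier empty at depth 2; search complete)
target is not among the 2 markings reachable within 4 steps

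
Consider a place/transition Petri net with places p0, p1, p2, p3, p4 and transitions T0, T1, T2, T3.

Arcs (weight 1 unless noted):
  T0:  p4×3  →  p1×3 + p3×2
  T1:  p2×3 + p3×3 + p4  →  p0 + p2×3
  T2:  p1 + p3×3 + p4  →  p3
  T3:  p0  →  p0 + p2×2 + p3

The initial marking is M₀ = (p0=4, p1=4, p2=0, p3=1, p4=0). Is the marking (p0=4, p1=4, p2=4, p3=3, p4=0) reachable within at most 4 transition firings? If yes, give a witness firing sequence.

YES — reachable via ⟨T3, T3⟩ (2 firings)

step 1: fire T3:  (p0=4, p1=4, p2=0, p3=1, p4=0) → (p0=4, p1=4, p2=2, p3=2, p4=0)
step 2: fire T3:  (p0=4, p1=4, p2=2, p3=2, p4=0) → (p0=4, p1=4, p2=4, p3=3, p4=0)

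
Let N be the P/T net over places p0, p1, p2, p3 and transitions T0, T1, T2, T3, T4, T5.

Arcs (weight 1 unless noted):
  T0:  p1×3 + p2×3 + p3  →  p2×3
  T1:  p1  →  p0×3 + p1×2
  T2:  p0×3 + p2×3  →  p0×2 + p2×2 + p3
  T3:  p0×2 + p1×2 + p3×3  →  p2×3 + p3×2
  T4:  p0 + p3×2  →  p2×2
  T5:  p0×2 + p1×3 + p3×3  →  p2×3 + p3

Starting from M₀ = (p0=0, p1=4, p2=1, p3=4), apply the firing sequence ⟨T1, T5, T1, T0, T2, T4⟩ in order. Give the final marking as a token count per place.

step 1: fire T1:  (p0=0, p1=4, p2=1, p3=4) → (p0=3, p1=5, p2=1, p3=4)
step 2: fire T5:  (p0=3, p1=5, p2=1, p3=4) → (p0=1, p1=2, p2=4, p3=2)
step 3: fire T1:  (p0=1, p1=2, p2=4, p3=2) → (p0=4, p1=3, p2=4, p3=2)
step 4: fire T0:  (p0=4, p1=3, p2=4, p3=2) → (p0=4, p1=0, p2=4, p3=1)
step 5: fire T2:  (p0=4, p1=0, p2=4, p3=1) → (p0=3, p1=0, p2=3, p3=2)
step 6: fire T4:  (p0=3, p1=0, p2=3, p3=2) → (p0=2, p1=0, p2=5, p3=0)

(p0=2, p1=0, p2=5, p3=0)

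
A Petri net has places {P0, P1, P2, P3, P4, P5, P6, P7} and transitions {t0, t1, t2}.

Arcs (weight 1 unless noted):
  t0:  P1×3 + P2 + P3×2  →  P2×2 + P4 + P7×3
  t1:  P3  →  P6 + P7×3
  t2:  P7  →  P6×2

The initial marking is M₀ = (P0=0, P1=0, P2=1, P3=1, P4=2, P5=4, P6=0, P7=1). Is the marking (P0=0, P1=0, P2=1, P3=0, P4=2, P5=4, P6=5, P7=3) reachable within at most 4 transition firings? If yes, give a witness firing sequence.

NO — not reachable within 4 firings

depth 0: 1 marking
depth 1: 3 markings reached so far
depth 2: 4 markings reached so far
depth 3: 5 markings reached so far
depth 4: 6 markings reached so far
target is not among the 6 markings reachable within 4 steps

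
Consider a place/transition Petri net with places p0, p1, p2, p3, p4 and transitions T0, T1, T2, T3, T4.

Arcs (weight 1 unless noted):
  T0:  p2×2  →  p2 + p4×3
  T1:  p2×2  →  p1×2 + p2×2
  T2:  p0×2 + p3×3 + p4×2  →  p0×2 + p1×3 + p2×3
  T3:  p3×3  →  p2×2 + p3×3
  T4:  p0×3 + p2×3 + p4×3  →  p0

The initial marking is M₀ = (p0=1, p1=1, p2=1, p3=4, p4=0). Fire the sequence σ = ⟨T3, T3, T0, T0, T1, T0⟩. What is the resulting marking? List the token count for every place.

step 1: fire T3:  (p0=1, p1=1, p2=1, p3=4, p4=0) → (p0=1, p1=1, p2=3, p3=4, p4=0)
step 2: fire T3:  (p0=1, p1=1, p2=3, p3=4, p4=0) → (p0=1, p1=1, p2=5, p3=4, p4=0)
step 3: fire T0:  (p0=1, p1=1, p2=5, p3=4, p4=0) → (p0=1, p1=1, p2=4, p3=4, p4=3)
step 4: fire T0:  (p0=1, p1=1, p2=4, p3=4, p4=3) → (p0=1, p1=1, p2=3, p3=4, p4=6)
step 5: fire T1:  (p0=1, p1=1, p2=3, p3=4, p4=6) → (p0=1, p1=3, p2=3, p3=4, p4=6)
step 6: fire T0:  (p0=1, p1=3, p2=3, p3=4, p4=6) → (p0=1, p1=3, p2=2, p3=4, p4=9)

(p0=1, p1=3, p2=2, p3=4, p4=9)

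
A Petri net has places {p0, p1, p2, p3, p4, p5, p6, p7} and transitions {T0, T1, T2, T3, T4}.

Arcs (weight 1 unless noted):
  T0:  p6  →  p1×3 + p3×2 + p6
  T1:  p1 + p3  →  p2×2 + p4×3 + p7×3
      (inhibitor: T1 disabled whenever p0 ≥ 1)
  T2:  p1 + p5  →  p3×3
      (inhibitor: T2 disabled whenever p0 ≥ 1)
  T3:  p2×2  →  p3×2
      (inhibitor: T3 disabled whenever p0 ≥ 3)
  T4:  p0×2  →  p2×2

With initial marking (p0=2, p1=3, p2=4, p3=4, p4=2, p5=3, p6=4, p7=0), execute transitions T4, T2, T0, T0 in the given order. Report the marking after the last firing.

step 1: fire T4:  (p0=2, p1=3, p2=4, p3=4, p4=2, p5=3, p6=4, p7=0) → (p0=0, p1=3, p2=6, p3=4, p4=2, p5=3, p6=4, p7=0)
step 2: fire T2:  (p0=0, p1=3, p2=6, p3=4, p4=2, p5=3, p6=4, p7=0) → (p0=0, p1=2, p2=6, p3=7, p4=2, p5=2, p6=4, p7=0)
step 3: fire T0:  (p0=0, p1=2, p2=6, p3=7, p4=2, p5=2, p6=4, p7=0) → (p0=0, p1=5, p2=6, p3=9, p4=2, p5=2, p6=4, p7=0)
step 4: fire T0:  (p0=0, p1=5, p2=6, p3=9, p4=2, p5=2, p6=4, p7=0) → (p0=0, p1=8, p2=6, p3=11, p4=2, p5=2, p6=4, p7=0)

(p0=0, p1=8, p2=6, p3=11, p4=2, p5=2, p6=4, p7=0)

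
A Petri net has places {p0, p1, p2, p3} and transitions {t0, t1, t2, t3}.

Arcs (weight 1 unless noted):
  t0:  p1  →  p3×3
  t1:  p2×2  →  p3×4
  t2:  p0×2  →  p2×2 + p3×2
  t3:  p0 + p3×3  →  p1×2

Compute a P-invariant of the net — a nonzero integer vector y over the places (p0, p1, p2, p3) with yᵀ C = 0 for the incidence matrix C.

Incidence matrix C (rows=places, cols=transitions):
       t0   t1   t2   t3
   p0   0    0   -2   -1
   p1  -1    0    0    2
   p2   0   -2    2    0
   p3   3    4    2   -3

Candidate y = [3, 3, 2, 1]; check y·C column-wise:
  col t0: 3·0 + 3·-1 + 2·0 + 1·3 = 0
  col t1: 3·0 + 3·0 + 2·-2 + 1·4 = 0
  col t2: 3·-2 + 3·0 + 2·2 + 1·2 = 0
  col t3: 3·-1 + 3·2 + 2·0 + 1·-3 = 0

y = (p0:3, p1:3, p2:2, p3:1)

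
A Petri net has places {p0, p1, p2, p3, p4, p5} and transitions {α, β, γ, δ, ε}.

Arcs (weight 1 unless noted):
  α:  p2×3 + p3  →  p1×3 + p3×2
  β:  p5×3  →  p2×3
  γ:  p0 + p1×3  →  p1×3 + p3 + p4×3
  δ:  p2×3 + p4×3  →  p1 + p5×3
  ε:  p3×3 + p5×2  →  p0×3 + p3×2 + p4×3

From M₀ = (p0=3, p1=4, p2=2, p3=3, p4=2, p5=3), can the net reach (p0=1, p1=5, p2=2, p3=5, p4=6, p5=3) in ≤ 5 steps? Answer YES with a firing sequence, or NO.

NO — not reachable within 5 firings

depth 0: 1 marking
depth 1: 4 markings reached so far
depth 2: 8 markings reached so far
depth 3: 13 markings reached so far
depth 4: 19 markings reached so far
depth 5: 25 markings reached so far
target is not among the 25 markings reachable within 5 steps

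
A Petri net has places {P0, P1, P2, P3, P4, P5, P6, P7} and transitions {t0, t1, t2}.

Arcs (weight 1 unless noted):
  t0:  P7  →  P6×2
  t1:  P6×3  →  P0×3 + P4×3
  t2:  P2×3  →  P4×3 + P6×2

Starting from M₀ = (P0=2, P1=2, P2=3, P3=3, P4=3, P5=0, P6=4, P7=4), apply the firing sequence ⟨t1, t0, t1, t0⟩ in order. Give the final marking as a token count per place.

step 1: fire t1:  (P0=2, P1=2, P2=3, P3=3, P4=3, P5=0, P6=4, P7=4) → (P0=5, P1=2, P2=3, P3=3, P4=6, P5=0, P6=1, P7=4)
step 2: fire t0:  (P0=5, P1=2, P2=3, P3=3, P4=6, P5=0, P6=1, P7=4) → (P0=5, P1=2, P2=3, P3=3, P4=6, P5=0, P6=3, P7=3)
step 3: fire t1:  (P0=5, P1=2, P2=3, P3=3, P4=6, P5=0, P6=3, P7=3) → (P0=8, P1=2, P2=3, P3=3, P4=9, P5=0, P6=0, P7=3)
step 4: fire t0:  (P0=8, P1=2, P2=3, P3=3, P4=9, P5=0, P6=0, P7=3) → (P0=8, P1=2, P2=3, P3=3, P4=9, P5=0, P6=2, P7=2)

(P0=8, P1=2, P2=3, P3=3, P4=9, P5=0, P6=2, P7=2)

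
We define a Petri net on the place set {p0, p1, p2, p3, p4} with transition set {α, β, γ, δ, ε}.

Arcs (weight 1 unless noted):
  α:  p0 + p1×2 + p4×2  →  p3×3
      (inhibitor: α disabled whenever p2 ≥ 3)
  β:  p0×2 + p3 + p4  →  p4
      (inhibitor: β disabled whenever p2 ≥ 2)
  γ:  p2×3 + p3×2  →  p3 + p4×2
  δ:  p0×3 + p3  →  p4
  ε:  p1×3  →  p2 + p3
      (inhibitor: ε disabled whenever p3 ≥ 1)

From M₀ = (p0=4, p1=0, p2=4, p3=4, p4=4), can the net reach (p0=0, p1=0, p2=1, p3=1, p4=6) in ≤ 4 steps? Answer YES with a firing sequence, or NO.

YES — reachable via ⟨γ, β, β⟩ (3 firings)

step 1: fire γ:  (p0=4, p1=0, p2=4, p3=4, p4=4) → (p0=4, p1=0, p2=1, p3=3, p4=6)
step 2: fire β:  (p0=4, p1=0, p2=1, p3=3, p4=6) → (p0=2, p1=0, p2=1, p3=2, p4=6)
step 3: fire β:  (p0=2, p1=0, p2=1, p3=2, p4=6) → (p0=0, p1=0, p2=1, p3=1, p4=6)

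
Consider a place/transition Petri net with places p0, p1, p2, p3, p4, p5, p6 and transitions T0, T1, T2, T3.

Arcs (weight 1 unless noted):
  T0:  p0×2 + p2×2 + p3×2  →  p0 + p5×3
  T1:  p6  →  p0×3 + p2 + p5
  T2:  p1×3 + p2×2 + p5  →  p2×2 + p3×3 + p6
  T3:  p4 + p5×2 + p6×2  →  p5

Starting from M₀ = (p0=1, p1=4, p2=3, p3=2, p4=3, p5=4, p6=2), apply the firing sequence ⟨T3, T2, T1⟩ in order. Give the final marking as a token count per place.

(p0=4, p1=1, p2=4, p3=5, p4=2, p5=3, p6=0)

step 1: fire T3:  (p0=1, p1=4, p2=3, p3=2, p4=3, p5=4, p6=2) → (p0=1, p1=4, p2=3, p3=2, p4=2, p5=3, p6=0)
step 2: fire T2:  (p0=1, p1=4, p2=3, p3=2, p4=2, p5=3, p6=0) → (p0=1, p1=1, p2=3, p3=5, p4=2, p5=2, p6=1)
step 3: fire T1:  (p0=1, p1=1, p2=3, p3=5, p4=2, p5=2, p6=1) → (p0=4, p1=1, p2=4, p3=5, p4=2, p5=3, p6=0)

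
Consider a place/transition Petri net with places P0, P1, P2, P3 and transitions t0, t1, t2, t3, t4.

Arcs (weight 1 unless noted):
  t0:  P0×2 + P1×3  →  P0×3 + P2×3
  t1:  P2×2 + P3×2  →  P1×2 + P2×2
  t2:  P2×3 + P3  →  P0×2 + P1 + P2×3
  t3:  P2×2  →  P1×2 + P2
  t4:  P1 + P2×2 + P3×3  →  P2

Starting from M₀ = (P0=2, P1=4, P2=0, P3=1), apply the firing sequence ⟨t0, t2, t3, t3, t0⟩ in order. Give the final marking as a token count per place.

step 1: fire t0:  (P0=2, P1=4, P2=0, P3=1) → (P0=3, P1=1, P2=3, P3=1)
step 2: fire t2:  (P0=3, P1=1, P2=3, P3=1) → (P0=5, P1=2, P2=3, P3=0)
step 3: fire t3:  (P0=5, P1=2, P2=3, P3=0) → (P0=5, P1=4, P2=2, P3=0)
step 4: fire t3:  (P0=5, P1=4, P2=2, P3=0) → (P0=5, P1=6, P2=1, P3=0)
step 5: fire t0:  (P0=5, P1=6, P2=1, P3=0) → (P0=6, P1=3, P2=4, P3=0)

(P0=6, P1=3, P2=4, P3=0)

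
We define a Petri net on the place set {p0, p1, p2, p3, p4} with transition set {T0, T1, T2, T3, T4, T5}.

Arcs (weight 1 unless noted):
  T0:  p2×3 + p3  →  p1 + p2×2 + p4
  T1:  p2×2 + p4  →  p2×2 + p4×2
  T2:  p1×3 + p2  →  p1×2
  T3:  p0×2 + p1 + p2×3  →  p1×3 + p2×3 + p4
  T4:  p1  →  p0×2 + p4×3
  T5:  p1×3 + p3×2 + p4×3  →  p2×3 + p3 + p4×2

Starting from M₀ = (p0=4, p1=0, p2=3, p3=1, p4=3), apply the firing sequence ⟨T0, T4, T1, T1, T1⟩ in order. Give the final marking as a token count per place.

step 1: fire T0:  (p0=4, p1=0, p2=3, p3=1, p4=3) → (p0=4, p1=1, p2=2, p3=0, p4=4)
step 2: fire T4:  (p0=4, p1=1, p2=2, p3=0, p4=4) → (p0=6, p1=0, p2=2, p3=0, p4=7)
step 3: fire T1:  (p0=6, p1=0, p2=2, p3=0, p4=7) → (p0=6, p1=0, p2=2, p3=0, p4=8)
step 4: fire T1:  (p0=6, p1=0, p2=2, p3=0, p4=8) → (p0=6, p1=0, p2=2, p3=0, p4=9)
step 5: fire T1:  (p0=6, p1=0, p2=2, p3=0, p4=9) → (p0=6, p1=0, p2=2, p3=0, p4=10)

(p0=6, p1=0, p2=2, p3=0, p4=10)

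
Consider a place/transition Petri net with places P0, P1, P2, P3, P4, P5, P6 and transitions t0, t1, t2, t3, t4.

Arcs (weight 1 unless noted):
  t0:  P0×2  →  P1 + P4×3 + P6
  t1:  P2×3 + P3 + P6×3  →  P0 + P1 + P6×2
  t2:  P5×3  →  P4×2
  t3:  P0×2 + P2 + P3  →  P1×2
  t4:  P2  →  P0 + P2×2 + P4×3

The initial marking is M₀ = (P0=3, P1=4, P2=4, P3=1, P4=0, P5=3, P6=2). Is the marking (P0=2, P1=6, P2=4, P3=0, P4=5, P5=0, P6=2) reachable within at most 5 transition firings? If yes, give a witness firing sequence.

step 1: fire t2:  (P0=3, P1=4, P2=4, P3=1, P4=0, P5=3, P6=2) → (P0=3, P1=4, P2=4, P3=1, P4=2, P5=0, P6=2)
step 2: fire t3:  (P0=3, P1=4, P2=4, P3=1, P4=2, P5=0, P6=2) → (P0=1, P1=6, P2=3, P3=0, P4=2, P5=0, P6=2)
step 3: fire t4:  (P0=1, P1=6, P2=3, P3=0, P4=2, P5=0, P6=2) → (P0=2, P1=6, P2=4, P3=0, P4=5, P5=0, P6=2)

YES — reachable via ⟨t2, t3, t4⟩ (3 firings)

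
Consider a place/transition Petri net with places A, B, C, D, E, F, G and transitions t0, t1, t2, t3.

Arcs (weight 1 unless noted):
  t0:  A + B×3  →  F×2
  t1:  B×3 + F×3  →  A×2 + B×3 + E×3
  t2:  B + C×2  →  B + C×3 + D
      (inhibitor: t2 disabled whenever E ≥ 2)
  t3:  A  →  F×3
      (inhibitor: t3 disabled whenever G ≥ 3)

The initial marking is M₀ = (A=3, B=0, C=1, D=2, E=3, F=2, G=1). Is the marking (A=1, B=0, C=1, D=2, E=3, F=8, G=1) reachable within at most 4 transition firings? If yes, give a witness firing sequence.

YES — reachable via ⟨t3, t3⟩ (2 firings)

step 1: fire t3:  (A=3, B=0, C=1, D=2, E=3, F=2, G=1) → (A=2, B=0, C=1, D=2, E=3, F=5, G=1)
step 2: fire t3:  (A=2, B=0, C=1, D=2, E=3, F=5, G=1) → (A=1, B=0, C=1, D=2, E=3, F=8, G=1)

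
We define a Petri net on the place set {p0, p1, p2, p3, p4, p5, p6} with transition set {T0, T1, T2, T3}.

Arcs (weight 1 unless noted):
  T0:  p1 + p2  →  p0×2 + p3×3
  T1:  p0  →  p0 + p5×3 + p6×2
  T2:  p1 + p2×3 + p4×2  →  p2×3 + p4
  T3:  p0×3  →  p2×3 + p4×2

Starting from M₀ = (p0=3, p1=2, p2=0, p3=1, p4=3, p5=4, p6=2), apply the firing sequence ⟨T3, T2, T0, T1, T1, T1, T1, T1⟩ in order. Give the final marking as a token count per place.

step 1: fire T3:  (p0=3, p1=2, p2=0, p3=1, p4=3, p5=4, p6=2) → (p0=0, p1=2, p2=3, p3=1, p4=5, p5=4, p6=2)
step 2: fire T2:  (p0=0, p1=2, p2=3, p3=1, p4=5, p5=4, p6=2) → (p0=0, p1=1, p2=3, p3=1, p4=4, p5=4, p6=2)
step 3: fire T0:  (p0=0, p1=1, p2=3, p3=1, p4=4, p5=4, p6=2) → (p0=2, p1=0, p2=2, p3=4, p4=4, p5=4, p6=2)
step 4: fire T1:  (p0=2, p1=0, p2=2, p3=4, p4=4, p5=4, p6=2) → (p0=2, p1=0, p2=2, p3=4, p4=4, p5=7, p6=4)
step 5: fire T1:  (p0=2, p1=0, p2=2, p3=4, p4=4, p5=7, p6=4) → (p0=2, p1=0, p2=2, p3=4, p4=4, p5=10, p6=6)
step 6: fire T1:  (p0=2, p1=0, p2=2, p3=4, p4=4, p5=10, p6=6) → (p0=2, p1=0, p2=2, p3=4, p4=4, p5=13, p6=8)
step 7: fire T1:  (p0=2, p1=0, p2=2, p3=4, p4=4, p5=13, p6=8) → (p0=2, p1=0, p2=2, p3=4, p4=4, p5=16, p6=10)
step 8: fire T1:  (p0=2, p1=0, p2=2, p3=4, p4=4, p5=16, p6=10) → (p0=2, p1=0, p2=2, p3=4, p4=4, p5=19, p6=12)

(p0=2, p1=0, p2=2, p3=4, p4=4, p5=19, p6=12)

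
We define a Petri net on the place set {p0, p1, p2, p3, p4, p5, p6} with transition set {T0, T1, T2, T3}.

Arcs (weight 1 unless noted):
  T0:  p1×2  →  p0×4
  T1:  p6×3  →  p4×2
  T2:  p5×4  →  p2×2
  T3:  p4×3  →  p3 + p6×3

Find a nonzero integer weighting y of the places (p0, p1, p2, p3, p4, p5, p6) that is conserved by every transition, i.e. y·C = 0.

Incidence matrix C (rows=places, cols=transitions):
       T0   T1   T2   T3
   p0   4    0    0    0
   p1  -2    0    0    0
   p2   0    0    2    0
   p3   0    0    0    1
   p4   0    2    0   -3
   p5   0    0   -4    0
   p6   0   -3    0    3

Candidate y = [1, 2, 0, 0, 0, 0, 0]; check y·C column-wise:
  col T0: 1·4 + 2·-2 = 0
  col T1: 1·0 + 2·0 + 0·2 + 0·-3 = 0
  col T2: 1·0 + 2·0 + 0·2 + 0·-4 = 0
  col T3: 1·0 + 2·0 + 0·1 + 0·-3 + 0·3 = 0

y = (p0:1, p1:2, p2:0, p3:0, p4:0, p5:0, p6:0)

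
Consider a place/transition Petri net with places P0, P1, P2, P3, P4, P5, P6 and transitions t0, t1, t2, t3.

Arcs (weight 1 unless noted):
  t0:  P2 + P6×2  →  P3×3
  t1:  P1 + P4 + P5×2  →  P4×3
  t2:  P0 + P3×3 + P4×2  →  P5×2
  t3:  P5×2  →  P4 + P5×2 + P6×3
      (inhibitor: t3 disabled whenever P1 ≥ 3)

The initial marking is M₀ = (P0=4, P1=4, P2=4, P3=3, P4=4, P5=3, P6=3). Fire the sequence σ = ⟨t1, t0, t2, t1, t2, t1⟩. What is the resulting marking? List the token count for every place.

step 1: fire t1:  (P0=4, P1=4, P2=4, P3=3, P4=4, P5=3, P6=3) → (P0=4, P1=3, P2=4, P3=3, P4=6, P5=1, P6=3)
step 2: fire t0:  (P0=4, P1=3, P2=4, P3=3, P4=6, P5=1, P6=3) → (P0=4, P1=3, P2=3, P3=6, P4=6, P5=1, P6=1)
step 3: fire t2:  (P0=4, P1=3, P2=3, P3=6, P4=6, P5=1, P6=1) → (P0=3, P1=3, P2=3, P3=3, P4=4, P5=3, P6=1)
step 4: fire t1:  (P0=3, P1=3, P2=3, P3=3, P4=4, P5=3, P6=1) → (P0=3, P1=2, P2=3, P3=3, P4=6, P5=1, P6=1)
step 5: fire t2:  (P0=3, P1=2, P2=3, P3=3, P4=6, P5=1, P6=1) → (P0=2, P1=2, P2=3, P3=0, P4=4, P5=3, P6=1)
step 6: fire t1:  (P0=2, P1=2, P2=3, P3=0, P4=4, P5=3, P6=1) → (P0=2, P1=1, P2=3, P3=0, P4=6, P5=1, P6=1)

(P0=2, P1=1, P2=3, P3=0, P4=6, P5=1, P6=1)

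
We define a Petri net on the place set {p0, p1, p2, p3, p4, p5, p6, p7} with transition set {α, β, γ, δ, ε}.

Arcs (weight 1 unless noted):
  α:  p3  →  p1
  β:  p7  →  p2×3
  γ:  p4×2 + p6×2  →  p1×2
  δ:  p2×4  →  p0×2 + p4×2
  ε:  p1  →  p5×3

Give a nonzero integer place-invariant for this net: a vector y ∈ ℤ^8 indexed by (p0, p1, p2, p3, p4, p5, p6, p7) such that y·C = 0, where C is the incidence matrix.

Incidence matrix C (rows=places, cols=transitions):
        α    β    γ    δ    ε
   p0   0    0    0    2    0
   p1   1    0    2    0   -1
   p2   0    3    0   -4    0
   p3  -1    0    0    0    0
   p4   0    0   -2    2    0
   p5   0    0    0    0    3
   p6   0    0   -2    0    0
   p7   0   -1    0    0    0

Candidate y = [3, -3, 0, -3, -3, -1, 0, 0]; check y·C column-wise:
  col α: 3·0 + -3·1 + -3·-1 + -3·0 + -1·0 = 0
  col β: 3·0 + -3·0 + 0·3 + -3·0 + -3·0 + -1·0 + 0·-1 = 0
  col γ: 3·0 + -3·2 + -3·0 + -3·-2 + -1·0 + 0·-2 = 0
  col δ: 3·2 + -3·0 + 0·-4 + -3·0 + -3·2 + -1·0 = 0
  col ε: 3·0 + -3·-1 + -3·0 + -3·0 + -1·3 = 0

y = (p0:3, p1:-3, p2:0, p3:-3, p4:-3, p5:-1, p6:0, p7:0)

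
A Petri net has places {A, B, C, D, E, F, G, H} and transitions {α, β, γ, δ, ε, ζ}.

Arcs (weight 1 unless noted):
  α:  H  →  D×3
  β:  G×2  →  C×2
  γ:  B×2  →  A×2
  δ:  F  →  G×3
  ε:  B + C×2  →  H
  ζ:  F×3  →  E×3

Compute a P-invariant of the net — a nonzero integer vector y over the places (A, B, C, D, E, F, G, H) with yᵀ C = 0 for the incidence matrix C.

y = (A:2, B:2, C:-1, D:0, E:-3, F:-3, G:-1, H:0)

Incidence matrix C (rows=places, cols=transitions):
        α    β    γ    δ    ε    ζ
    A   0    0    2    0    0    0
    B   0    0   -2    0   -1    0
    C   0    2    0    0   -2    0
    D   3    0    0    0    0    0
    E   0    0    0    0    0    3
    F   0    0    0   -1    0   -3
    G   0   -2    0    3    0    0
    H  -1    0    0    0    1    0

Candidate y = [2, 2, -1, 0, -3, -3, -1, 0]; check y·C column-wise:
  col α: 2·0 + 2·0 + -1·0 + 0·3 + -3·0 + -3·0 + -1·0 + 0·-1 = 0
  col β: 2·0 + 2·0 + -1·2 + -3·0 + -3·0 + -1·-2 = 0
  col γ: 2·2 + 2·-2 + -1·0 + -3·0 + -3·0 + -1·0 = 0
  col δ: 2·0 + 2·0 + -1·0 + -3·0 + -3·-1 + -1·3 = 0
  col ε: 2·0 + 2·-1 + -1·-2 + -3·0 + -3·0 + -1·0 + 0·1 = 0
  col ζ: 2·0 + 2·0 + -1·0 + -3·3 + -3·-3 + -1·0 = 0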